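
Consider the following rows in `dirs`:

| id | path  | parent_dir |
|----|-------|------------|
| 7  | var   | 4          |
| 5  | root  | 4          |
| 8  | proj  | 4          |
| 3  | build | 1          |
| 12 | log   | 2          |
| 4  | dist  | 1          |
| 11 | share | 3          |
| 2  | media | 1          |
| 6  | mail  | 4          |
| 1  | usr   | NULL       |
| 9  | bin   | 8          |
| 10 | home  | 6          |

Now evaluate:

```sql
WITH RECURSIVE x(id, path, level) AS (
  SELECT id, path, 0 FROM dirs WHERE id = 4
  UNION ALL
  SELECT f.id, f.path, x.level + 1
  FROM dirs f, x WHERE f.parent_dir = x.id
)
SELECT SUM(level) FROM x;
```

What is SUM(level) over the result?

8

Base: id=4 (dist) at level 0.
Iteration 1: rows with parent_dir in {4} -> root (id 5, level 1), mail (id 6, level 1), var (id 7, level 1), proj (id 8, level 1).
Iteration 2: rows with parent_dir in {5,6,7,8} -> bin (id 9, level 2), home (id 10, level 2).
Iteration 3: no rows with parent_dir in {9,10}; recursion stops.
SUM(level) = 0 + 1 + 1 + 1 + 1 + 2 + 2 = 8.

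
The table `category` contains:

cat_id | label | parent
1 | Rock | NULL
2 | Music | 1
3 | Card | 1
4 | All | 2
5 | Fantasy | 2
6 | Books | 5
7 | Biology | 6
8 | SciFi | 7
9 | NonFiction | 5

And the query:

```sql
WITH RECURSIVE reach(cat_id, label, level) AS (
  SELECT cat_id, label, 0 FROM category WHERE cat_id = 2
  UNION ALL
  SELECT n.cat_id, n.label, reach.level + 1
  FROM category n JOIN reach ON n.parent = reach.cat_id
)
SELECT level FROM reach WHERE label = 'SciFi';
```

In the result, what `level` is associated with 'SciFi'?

Base: cat_id=2 (Music) at level 0.
Iteration 1: rows with parent in {2} -> All (id 4, level 1), Fantasy (id 5, level 1).
Iteration 2: rows with parent in {4,5} -> Books (id 6, level 2), NonFiction (id 9, level 2).
Iteration 3: rows with parent in {6,9} -> Biology (id 7, level 3).
Iteration 4: rows with parent in {7} -> SciFi (id 8, level 4).
Iteration 5: no rows with parent in {8}; recursion stops.

4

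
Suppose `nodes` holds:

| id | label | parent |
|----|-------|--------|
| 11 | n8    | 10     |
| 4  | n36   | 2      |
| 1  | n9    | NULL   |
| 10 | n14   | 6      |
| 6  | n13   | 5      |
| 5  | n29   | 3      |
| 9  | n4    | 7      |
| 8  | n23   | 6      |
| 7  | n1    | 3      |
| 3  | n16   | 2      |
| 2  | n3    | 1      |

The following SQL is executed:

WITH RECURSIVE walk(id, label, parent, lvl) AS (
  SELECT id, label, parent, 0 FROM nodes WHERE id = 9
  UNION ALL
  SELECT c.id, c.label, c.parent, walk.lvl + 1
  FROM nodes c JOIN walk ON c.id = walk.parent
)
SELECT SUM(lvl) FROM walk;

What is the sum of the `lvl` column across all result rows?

10

Base: id=9 (n4), parent=7, lvl 0.
Iteration 1: join on id=7 -> n1 (id 7, parent=3, lvl 1).
Iteration 2: join on id=3 -> n16 (id 3, parent=2, lvl 2).
Iteration 3: join on id=2 -> n3 (id 2, parent=1, lvl 3).
Iteration 4: join on id=1 -> n9 (id 1, parent=NULL, lvl 4).
Iteration 5: parent is NULL; no match; recursion stops.
SUM(lvl) = 0 + 1 + 2 + 3 + 4 = 10.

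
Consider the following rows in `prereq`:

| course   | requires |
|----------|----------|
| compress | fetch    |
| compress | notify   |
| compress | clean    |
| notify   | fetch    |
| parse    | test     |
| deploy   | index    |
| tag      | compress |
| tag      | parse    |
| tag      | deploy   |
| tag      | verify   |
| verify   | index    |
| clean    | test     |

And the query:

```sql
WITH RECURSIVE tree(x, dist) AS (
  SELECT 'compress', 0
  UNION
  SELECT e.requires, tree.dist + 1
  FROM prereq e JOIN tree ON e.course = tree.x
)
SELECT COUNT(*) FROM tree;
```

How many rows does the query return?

6

Base: (compress, dist=0).
Iteration 1: edges from {compress} -> (clean, dist=1), (fetch, dist=1), (notify, dist=1).
Iteration 2: edges from {clean,fetch,notify} -> (fetch, dist=2), (test, dist=2).
Iteration 3: no outgoing edges from {fetch,test}; recursion stops.
Total rows emitted: 6.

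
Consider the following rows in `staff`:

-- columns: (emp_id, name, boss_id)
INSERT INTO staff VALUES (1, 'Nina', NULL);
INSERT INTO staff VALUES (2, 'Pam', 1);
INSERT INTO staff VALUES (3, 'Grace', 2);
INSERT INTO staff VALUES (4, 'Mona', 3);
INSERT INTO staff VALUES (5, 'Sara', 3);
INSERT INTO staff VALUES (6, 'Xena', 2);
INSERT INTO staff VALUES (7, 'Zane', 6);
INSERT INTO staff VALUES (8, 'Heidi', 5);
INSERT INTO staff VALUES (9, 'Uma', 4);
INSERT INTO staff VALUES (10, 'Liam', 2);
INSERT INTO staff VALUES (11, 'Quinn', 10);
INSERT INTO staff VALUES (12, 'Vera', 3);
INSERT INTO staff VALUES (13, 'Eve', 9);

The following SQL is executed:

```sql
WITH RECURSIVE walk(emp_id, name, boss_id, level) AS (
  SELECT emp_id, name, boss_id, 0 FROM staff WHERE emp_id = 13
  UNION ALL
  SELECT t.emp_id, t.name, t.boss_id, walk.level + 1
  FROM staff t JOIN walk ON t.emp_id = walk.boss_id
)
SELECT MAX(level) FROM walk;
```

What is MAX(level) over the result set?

Base: emp_id=13 (Eve), boss_id=9, level 0.
Iteration 1: join on emp_id=9 -> Uma (id 9, boss_id=4, level 1).
Iteration 2: join on emp_id=4 -> Mona (id 4, boss_id=3, level 2).
Iteration 3: join on emp_id=3 -> Grace (id 3, boss_id=2, level 3).
Iteration 4: join on emp_id=2 -> Pam (id 2, boss_id=1, level 4).
Iteration 5: join on emp_id=1 -> Nina (id 1, boss_id=NULL, level 5).
Iteration 6: boss_id is NULL; no match; recursion stops.
level values: 0, 1, 2, 3, 4, 5; the maximum is 5.

5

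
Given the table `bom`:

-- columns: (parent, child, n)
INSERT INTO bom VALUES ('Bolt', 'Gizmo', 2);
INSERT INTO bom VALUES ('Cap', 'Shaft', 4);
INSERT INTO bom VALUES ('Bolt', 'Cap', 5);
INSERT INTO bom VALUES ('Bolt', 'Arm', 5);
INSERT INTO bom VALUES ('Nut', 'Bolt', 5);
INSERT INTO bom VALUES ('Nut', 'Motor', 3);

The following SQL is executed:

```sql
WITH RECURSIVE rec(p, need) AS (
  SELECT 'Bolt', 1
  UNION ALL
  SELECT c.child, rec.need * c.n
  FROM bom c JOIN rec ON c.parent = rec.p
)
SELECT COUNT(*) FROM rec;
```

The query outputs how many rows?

5

Base: (Bolt, need=1).
Iteration 1: components of {Bolt} -> Arm = 1*5 = 5, Cap = 1*5 = 5, Gizmo = 1*2 = 2.
Iteration 2: components of {Arm,Cap,Gizmo} -> Shaft = 5*4 = 20.
Iteration 3: no further components; recursion stops.
Total rows emitted: 5.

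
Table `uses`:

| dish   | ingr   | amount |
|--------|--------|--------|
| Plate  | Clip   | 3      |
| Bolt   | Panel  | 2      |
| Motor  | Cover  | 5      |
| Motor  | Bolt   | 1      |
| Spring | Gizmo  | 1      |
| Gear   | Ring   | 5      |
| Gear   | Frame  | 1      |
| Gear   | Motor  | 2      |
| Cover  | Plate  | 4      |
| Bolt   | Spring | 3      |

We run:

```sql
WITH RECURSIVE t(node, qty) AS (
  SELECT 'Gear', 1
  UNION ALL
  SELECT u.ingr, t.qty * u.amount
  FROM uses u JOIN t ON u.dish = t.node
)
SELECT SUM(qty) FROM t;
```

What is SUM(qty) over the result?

Base: (Gear, qty=1).
Iteration 1: components of {Gear} -> Frame = 1*1 = 1, Motor = 1*2 = 2, Ring = 1*5 = 5.
Iteration 2: components of {Frame,Motor,Ring} -> Bolt = 2*1 = 2, Cover = 2*5 = 10.
Iteration 3: components of {Bolt,Cover} -> Panel = 2*2 = 4, Plate = 10*4 = 40, Spring = 2*3 = 6.
Iteration 4: components of {Panel,Plate,Spring} -> Clip = 40*3 = 120, Gizmo = 6*1 = 6.
Iteration 5: no further components; recursion stops.
SUM(qty) = 1 + 2 + 1 + 5 + 10 + 2 + 40 + 4 + 6 + 120 + 6 = 197.

197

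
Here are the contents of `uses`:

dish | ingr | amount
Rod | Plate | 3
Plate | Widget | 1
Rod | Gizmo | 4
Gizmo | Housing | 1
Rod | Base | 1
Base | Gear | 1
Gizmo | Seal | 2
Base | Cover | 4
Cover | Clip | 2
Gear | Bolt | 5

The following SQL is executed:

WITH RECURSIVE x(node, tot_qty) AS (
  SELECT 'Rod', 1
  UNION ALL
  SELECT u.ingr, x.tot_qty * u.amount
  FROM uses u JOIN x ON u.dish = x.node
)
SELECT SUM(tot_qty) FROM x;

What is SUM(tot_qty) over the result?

Base: (Rod, tot_qty=1).
Iteration 1: components of {Rod} -> Base = 1*1 = 1, Gizmo = 1*4 = 4, Plate = 1*3 = 3.
Iteration 2: components of {Base,Gizmo,Plate} -> Cover = 1*4 = 4, Gear = 1*1 = 1, Housing = 4*1 = 4, Seal = 4*2 = 8, Widget = 3*1 = 3.
Iteration 3: components of {Cover,Gear,Housing,Seal,Widget} -> Bolt = 1*5 = 5, Clip = 4*2 = 8.
Iteration 4: no further components; recursion stops.
SUM(tot_qty) = 1 + 3 + 4 + 1 + 3 + 4 + 8 + 1 + 4 + 5 + 8 = 42.

42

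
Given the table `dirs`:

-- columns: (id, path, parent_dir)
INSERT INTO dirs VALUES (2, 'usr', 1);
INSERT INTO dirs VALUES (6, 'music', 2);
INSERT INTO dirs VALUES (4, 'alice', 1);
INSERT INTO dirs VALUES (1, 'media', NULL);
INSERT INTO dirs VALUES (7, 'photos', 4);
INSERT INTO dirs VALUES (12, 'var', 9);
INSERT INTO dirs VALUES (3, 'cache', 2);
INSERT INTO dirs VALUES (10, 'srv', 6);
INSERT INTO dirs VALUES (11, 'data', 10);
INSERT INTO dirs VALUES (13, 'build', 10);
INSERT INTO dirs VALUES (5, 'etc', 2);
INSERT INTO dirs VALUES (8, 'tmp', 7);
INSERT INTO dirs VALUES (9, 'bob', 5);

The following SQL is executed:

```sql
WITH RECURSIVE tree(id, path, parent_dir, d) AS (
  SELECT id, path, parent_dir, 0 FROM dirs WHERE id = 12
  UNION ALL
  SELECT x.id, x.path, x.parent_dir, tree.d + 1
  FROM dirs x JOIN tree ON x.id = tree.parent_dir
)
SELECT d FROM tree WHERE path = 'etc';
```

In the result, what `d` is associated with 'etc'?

Base: id=12 (var), parent_dir=9, d 0.
Iteration 1: join on id=9 -> bob (id 9, parent_dir=5, d 1).
Iteration 2: join on id=5 -> etc (id 5, parent_dir=2, d 2).
Iteration 3: join on id=2 -> usr (id 2, parent_dir=1, d 3).
Iteration 4: join on id=1 -> media (id 1, parent_dir=NULL, d 4).
Iteration 5: parent_dir is NULL; no match; recursion stops.

2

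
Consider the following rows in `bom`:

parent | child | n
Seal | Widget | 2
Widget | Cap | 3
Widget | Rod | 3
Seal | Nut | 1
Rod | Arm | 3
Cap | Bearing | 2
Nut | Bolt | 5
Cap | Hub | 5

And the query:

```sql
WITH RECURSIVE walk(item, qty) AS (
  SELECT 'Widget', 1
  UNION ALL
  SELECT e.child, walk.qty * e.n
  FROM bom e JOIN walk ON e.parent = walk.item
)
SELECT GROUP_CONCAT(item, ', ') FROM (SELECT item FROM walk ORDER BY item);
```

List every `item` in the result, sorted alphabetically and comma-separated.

Base: (Widget, qty=1).
Iteration 1: components of {Widget} -> Cap = 1*3 = 3, Rod = 1*3 = 3.
Iteration 2: components of {Cap,Rod} -> Arm = 3*3 = 9, Bearing = 3*2 = 6, Hub = 3*5 = 15.
Iteration 3: no further components; recursion stops.

Arm, Bearing, Cap, Hub, Rod, Widget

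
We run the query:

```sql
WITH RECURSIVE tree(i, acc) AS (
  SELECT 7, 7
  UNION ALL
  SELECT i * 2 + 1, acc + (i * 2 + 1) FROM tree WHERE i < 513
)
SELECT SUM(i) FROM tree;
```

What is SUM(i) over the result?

2032

Base: i=7, acc=7.
Iteration 1: 7 < 513 holds -> i = 7 * 2 + 1 = 15, acc = 7 + 15 = 22.
Iteration 2: 15 < 513 holds -> i = 15 * 2 + 1 = 31, acc = 22 + 31 = 53.
Iteration 3: 31 < 513 holds -> i = 31 * 2 + 1 = 63, acc = 53 + 63 = 116.
Iteration 4: 63 < 513 holds -> i = 63 * 2 + 1 = 127, acc = 116 + 127 = 243.
Iteration 5: 127 < 513 holds -> i = 127 * 2 + 1 = 255, acc = 243 + 255 = 498.
Iteration 6: 255 < 513 holds -> i = 255 * 2 + 1 = 511, acc = 498 + 511 = 1009.
Iteration 7: 511 < 513 holds -> i = 511 * 2 + 1 = 1023, acc = 1009 + 1023 = 2032.
Iteration 8: 1023 < 513 fails; recursion stops.
SUM(i) = 7 + 15 + 31 + 63 + 127 + 255 + 511 + 1023 = 2032.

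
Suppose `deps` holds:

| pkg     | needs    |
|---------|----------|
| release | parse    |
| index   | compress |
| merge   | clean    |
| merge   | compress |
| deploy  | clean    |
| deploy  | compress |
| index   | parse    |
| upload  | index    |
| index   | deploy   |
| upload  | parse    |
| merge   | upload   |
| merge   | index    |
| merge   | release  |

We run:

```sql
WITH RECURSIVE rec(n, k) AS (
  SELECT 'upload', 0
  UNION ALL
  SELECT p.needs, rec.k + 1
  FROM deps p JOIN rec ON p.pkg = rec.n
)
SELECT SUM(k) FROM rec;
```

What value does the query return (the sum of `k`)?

14

Base: (upload, k=0).
Iteration 1: edges from {upload} -> (index, k=1), (parse, k=1).
Iteration 2: edges from {index,parse} -> (compress, k=2), (deploy, k=2), (parse, k=2).
Iteration 3: edges from {compress,deploy,parse} -> (clean, k=3), (compress, k=3).
Iteration 4: no outgoing edges from {clean,compress}; recursion stops.
SUM(k) = 0 + 1 + 1 + 2 + 2 + 2 + 3 + 3 = 14.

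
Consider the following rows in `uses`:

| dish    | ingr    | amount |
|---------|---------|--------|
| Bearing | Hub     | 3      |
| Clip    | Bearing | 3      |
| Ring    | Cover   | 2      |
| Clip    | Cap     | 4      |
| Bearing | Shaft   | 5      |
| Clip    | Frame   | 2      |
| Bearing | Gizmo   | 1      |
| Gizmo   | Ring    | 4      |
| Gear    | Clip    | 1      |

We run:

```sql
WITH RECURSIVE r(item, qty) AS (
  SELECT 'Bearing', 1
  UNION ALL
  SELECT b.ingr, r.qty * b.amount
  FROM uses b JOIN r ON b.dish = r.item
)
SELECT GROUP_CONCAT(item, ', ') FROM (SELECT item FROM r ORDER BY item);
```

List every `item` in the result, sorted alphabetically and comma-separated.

Bearing, Cover, Gizmo, Hub, Ring, Shaft

Base: (Bearing, qty=1).
Iteration 1: components of {Bearing} -> Gizmo = 1*1 = 1, Hub = 1*3 = 3, Shaft = 1*5 = 5.
Iteration 2: components of {Gizmo,Hub,Shaft} -> Ring = 1*4 = 4.
Iteration 3: components of {Ring} -> Cover = 4*2 = 8.
Iteration 4: no further components; recursion stops.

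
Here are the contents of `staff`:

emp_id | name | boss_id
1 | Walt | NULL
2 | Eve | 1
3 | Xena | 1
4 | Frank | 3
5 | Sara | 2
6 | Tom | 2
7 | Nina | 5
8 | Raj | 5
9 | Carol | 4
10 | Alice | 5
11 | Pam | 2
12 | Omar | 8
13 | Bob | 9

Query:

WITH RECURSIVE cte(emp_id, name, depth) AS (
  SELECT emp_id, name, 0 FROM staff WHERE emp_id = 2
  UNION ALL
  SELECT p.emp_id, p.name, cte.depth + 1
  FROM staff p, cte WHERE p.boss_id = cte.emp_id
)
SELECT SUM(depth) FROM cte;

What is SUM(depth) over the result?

12

Base: emp_id=2 (Eve) at depth 0.
Iteration 1: rows with boss_id in {2} -> Sara (id 5, depth 1), Tom (id 6, depth 1), Pam (id 11, depth 1).
Iteration 2: rows with boss_id in {5,6,11} -> Nina (id 7, depth 2), Raj (id 8, depth 2), Alice (id 10, depth 2).
Iteration 3: rows with boss_id in {7,8,10} -> Omar (id 12, depth 3).
Iteration 4: no rows with boss_id in {12}; recursion stops.
SUM(depth) = 0 + 1 + 1 + 1 + 2 + 2 + 2 + 3 = 12.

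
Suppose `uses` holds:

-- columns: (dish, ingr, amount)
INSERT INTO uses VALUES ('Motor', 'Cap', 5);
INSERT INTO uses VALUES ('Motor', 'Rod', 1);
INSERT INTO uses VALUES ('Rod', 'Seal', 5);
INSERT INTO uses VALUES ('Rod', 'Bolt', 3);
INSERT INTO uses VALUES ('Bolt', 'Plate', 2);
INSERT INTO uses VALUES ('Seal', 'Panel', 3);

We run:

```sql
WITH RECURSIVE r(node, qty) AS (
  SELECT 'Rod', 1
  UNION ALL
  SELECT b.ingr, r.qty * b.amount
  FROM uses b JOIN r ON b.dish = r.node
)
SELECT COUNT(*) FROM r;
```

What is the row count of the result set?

Base: (Rod, qty=1).
Iteration 1: components of {Rod} -> Bolt = 1*3 = 3, Seal = 1*5 = 5.
Iteration 2: components of {Bolt,Seal} -> Panel = 5*3 = 15, Plate = 3*2 = 6.
Iteration 3: no further components; recursion stops.
Total rows emitted: 5.

5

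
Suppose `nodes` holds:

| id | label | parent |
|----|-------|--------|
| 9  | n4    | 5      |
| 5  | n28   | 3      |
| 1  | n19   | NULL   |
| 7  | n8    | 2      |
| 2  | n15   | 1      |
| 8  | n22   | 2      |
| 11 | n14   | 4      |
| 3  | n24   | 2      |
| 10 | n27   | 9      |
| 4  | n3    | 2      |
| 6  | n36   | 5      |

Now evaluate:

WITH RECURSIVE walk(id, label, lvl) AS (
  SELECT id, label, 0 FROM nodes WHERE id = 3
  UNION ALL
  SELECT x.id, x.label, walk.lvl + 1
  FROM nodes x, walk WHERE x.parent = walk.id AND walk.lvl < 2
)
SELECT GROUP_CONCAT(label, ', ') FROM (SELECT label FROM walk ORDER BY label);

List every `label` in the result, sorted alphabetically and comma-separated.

n24, n28, n36, n4

Base: id=3 (n24) at lvl 0.
Iteration 1: rows with parent in {3} -> n28 (id 5, lvl 1).
Iteration 2: rows with parent in {5} -> n36 (id 6, lvl 2), n4 (id 9, lvl 2).
Iteration 3: lvl < 2 fails for all current rows; recursion stops.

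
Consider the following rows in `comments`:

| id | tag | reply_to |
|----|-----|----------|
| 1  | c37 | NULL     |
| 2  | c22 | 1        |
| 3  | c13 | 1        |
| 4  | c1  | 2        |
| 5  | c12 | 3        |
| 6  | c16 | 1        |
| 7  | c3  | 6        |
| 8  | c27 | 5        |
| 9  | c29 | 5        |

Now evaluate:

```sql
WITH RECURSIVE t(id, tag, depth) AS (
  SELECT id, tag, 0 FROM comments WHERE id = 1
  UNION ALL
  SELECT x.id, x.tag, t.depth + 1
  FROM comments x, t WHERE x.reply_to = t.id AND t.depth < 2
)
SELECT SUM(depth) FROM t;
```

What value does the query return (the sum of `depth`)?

9

Base: id=1 (c37) at depth 0.
Iteration 1: rows with reply_to in {1} -> c22 (id 2, depth 1), c13 (id 3, depth 1), c16 (id 6, depth 1).
Iteration 2: rows with reply_to in {2,3,6} -> c1 (id 4, depth 2), c12 (id 5, depth 2), c3 (id 7, depth 2).
Iteration 3: depth < 2 fails for all current rows; recursion stops.
SUM(depth) = 0 + 1 + 1 + 1 + 2 + 2 + 2 = 9.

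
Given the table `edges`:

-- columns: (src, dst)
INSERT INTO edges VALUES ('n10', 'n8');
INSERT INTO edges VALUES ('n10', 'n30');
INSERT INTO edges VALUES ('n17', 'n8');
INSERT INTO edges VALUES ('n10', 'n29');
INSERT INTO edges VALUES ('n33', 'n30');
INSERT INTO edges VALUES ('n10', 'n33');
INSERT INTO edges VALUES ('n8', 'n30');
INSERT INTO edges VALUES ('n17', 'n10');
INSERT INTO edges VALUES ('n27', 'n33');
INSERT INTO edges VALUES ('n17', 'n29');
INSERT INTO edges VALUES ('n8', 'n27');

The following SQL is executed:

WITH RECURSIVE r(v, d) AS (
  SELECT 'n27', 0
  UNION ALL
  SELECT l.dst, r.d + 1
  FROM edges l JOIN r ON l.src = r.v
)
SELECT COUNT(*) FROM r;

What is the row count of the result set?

Base: (n27, d=0).
Iteration 1: edges from {n27} -> (n33, d=1).
Iteration 2: edges from {n33} -> (n30, d=2).
Iteration 3: no outgoing edges from {n30}; recursion stops.
Total rows emitted: 3.

3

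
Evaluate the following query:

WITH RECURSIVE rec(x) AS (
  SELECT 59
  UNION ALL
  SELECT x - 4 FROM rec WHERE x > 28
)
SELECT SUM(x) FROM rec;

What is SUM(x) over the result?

Base: x=59.
Iteration 1: 59 > 28 holds -> x = 59 - 4 = 55.
Iteration 2: 55 > 28 holds -> x = 55 - 4 = 51.
Iteration 3: 51 > 28 holds -> x = 51 - 4 = 47.
Iteration 4: 47 > 28 holds -> x = 47 - 4 = 43.
Iteration 5: 43 > 28 holds -> x = 43 - 4 = 39.
Iteration 6: 39 > 28 holds -> x = 39 - 4 = 35.
Iteration 7: 35 > 28 holds -> x = 35 - 4 = 31.
Iteration 8: 31 > 28 holds -> x = 31 - 4 = 27.
Iteration 9: 27 > 28 fails; recursion stops.
SUM(x) = 59 + 55 + 51 + 47 + 43 + 39 + 35 + 31 + 27 = 387.

387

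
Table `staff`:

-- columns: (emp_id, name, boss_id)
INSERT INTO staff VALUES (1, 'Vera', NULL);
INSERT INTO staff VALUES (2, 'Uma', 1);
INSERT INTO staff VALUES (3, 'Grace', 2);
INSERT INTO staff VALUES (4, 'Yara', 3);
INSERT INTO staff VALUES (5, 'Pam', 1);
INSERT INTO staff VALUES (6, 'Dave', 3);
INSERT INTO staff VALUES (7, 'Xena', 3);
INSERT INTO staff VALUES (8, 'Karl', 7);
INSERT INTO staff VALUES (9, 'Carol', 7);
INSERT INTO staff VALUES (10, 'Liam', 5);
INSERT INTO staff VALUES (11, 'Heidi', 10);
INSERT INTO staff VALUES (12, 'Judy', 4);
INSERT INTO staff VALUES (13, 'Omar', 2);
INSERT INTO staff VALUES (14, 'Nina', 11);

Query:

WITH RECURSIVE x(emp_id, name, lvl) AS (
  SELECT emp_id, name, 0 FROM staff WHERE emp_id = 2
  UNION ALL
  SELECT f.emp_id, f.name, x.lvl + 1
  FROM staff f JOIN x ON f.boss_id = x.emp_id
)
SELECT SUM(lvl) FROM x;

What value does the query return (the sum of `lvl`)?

17

Base: emp_id=2 (Uma) at lvl 0.
Iteration 1: rows with boss_id in {2} -> Grace (id 3, lvl 1), Omar (id 13, lvl 1).
Iteration 2: rows with boss_id in {3,13} -> Yara (id 4, lvl 2), Dave (id 6, lvl 2), Xena (id 7, lvl 2).
Iteration 3: rows with boss_id in {4,6,7} -> Karl (id 8, lvl 3), Carol (id 9, lvl 3), Judy (id 12, lvl 3).
Iteration 4: no rows with boss_id in {8,9,12}; recursion stops.
SUM(lvl) = 0 + 1 + 1 + 2 + 2 + 2 + 3 + 3 + 3 = 17.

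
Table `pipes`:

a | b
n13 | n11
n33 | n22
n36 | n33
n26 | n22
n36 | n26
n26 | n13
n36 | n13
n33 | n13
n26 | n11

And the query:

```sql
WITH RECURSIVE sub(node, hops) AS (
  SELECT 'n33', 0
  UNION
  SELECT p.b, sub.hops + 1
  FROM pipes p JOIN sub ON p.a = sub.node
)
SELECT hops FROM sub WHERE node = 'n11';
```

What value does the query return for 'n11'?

2

Base: (n33, hops=0).
Iteration 1: edges from {n33} -> (n13, hops=1), (n22, hops=1).
Iteration 2: edges from {n13,n22} -> (n11, hops=2).
Iteration 3: no outgoing edges from {n11}; recursion stops.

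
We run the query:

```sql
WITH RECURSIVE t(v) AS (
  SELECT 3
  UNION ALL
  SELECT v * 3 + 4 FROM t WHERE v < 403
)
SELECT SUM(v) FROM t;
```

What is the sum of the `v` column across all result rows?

595

Base: v=3.
Iteration 1: 3 < 403 holds -> v = 3 * 3 + 4 = 13.
Iteration 2: 13 < 403 holds -> v = 13 * 3 + 4 = 43.
Iteration 3: 43 < 403 holds -> v = 43 * 3 + 4 = 133.
Iteration 4: 133 < 403 holds -> v = 133 * 3 + 4 = 403.
Iteration 5: 403 < 403 fails; recursion stops.
SUM(v) = 3 + 13 + 43 + 133 + 403 = 595.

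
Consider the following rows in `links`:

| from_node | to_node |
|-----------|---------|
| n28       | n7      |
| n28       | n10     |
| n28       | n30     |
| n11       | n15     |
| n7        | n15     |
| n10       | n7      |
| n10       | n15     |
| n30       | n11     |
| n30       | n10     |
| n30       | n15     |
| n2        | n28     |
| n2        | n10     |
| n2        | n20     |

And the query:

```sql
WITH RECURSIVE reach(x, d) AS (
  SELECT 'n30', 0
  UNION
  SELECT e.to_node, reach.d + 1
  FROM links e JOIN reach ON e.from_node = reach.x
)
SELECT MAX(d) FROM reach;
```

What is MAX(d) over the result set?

Base: (n30, d=0).
Iteration 1: edges from {n30} -> (n10, d=1), (n11, d=1), (n15, d=1).
Iteration 2: edges from {n10,n11,n15} -> (n15, d=2), (n7, d=2). [UNION drops 1 duplicate row(s)]
Iteration 3: edges from {n15,n7} -> (n15, d=3).
Iteration 4: no outgoing edges from {n15}; recursion stops.
d values: 0, 1, 1, 1, 2, 2, 3; the maximum is 3.

3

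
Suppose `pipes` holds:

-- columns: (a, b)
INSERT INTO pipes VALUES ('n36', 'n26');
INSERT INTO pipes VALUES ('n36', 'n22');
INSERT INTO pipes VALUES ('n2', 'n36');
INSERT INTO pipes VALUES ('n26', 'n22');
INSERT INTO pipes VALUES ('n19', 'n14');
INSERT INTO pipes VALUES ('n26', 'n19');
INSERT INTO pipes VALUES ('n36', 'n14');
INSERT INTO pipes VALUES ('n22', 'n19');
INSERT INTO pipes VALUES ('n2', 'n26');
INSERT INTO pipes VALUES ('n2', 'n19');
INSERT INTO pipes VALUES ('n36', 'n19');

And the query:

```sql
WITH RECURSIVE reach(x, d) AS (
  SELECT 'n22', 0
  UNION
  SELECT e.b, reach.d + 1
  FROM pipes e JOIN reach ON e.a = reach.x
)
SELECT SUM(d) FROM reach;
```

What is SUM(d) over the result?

3

Base: (n22, d=0).
Iteration 1: edges from {n22} -> (n19, d=1).
Iteration 2: edges from {n19} -> (n14, d=2).
Iteration 3: no outgoing edges from {n14}; recursion stops.
SUM(d) = 0 + 1 + 2 = 3.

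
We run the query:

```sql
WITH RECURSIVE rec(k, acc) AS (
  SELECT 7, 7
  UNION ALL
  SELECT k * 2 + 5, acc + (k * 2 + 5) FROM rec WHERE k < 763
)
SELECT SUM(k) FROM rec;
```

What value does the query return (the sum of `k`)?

Base: k=7, acc=7.
Iteration 1: 7 < 763 holds -> k = 7 * 2 + 5 = 19, acc = 7 + 19 = 26.
Iteration 2: 19 < 763 holds -> k = 19 * 2 + 5 = 43, acc = 26 + 43 = 69.
Iteration 3: 43 < 763 holds -> k = 43 * 2 + 5 = 91, acc = 69 + 91 = 160.
Iteration 4: 91 < 763 holds -> k = 91 * 2 + 5 = 187, acc = 160 + 187 = 347.
Iteration 5: 187 < 763 holds -> k = 187 * 2 + 5 = 379, acc = 347 + 379 = 726.
Iteration 6: 379 < 763 holds -> k = 379 * 2 + 5 = 763, acc = 726 + 763 = 1489.
Iteration 7: 763 < 763 fails; recursion stops.
SUM(k) = 7 + 19 + 43 + 91 + 187 + 379 + 763 = 1489.

1489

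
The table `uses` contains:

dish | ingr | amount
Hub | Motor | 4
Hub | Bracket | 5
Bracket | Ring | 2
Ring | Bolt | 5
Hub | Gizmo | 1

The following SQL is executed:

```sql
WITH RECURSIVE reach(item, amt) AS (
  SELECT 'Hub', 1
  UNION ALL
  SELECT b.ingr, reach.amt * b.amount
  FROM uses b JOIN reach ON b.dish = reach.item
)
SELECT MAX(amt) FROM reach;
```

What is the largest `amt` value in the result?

50

Base: (Hub, amt=1).
Iteration 1: components of {Hub} -> Bracket = 1*5 = 5, Gizmo = 1*1 = 1, Motor = 1*4 = 4.
Iteration 2: components of {Bracket,Gizmo,Motor} -> Ring = 5*2 = 10.
Iteration 3: components of {Ring} -> Bolt = 10*5 = 50.
Iteration 4: no further components; recursion stops.
amt values: 1, 4, 5, 1, 10, 50; the maximum is 50.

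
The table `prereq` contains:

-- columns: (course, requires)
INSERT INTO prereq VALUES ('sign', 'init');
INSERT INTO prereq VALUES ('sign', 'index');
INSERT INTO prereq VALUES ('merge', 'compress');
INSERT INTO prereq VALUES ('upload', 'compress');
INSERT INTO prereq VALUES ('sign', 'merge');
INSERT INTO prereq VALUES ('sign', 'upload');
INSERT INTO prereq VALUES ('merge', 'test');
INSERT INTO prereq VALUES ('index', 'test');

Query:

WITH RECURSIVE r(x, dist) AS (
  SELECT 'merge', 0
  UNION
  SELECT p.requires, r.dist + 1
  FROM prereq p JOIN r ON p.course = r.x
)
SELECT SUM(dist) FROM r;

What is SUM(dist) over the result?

2

Base: (merge, dist=0).
Iteration 1: edges from {merge} -> (compress, dist=1), (test, dist=1).
Iteration 2: no outgoing edges from {compress,test}; recursion stops.
SUM(dist) = 0 + 1 + 1 = 2.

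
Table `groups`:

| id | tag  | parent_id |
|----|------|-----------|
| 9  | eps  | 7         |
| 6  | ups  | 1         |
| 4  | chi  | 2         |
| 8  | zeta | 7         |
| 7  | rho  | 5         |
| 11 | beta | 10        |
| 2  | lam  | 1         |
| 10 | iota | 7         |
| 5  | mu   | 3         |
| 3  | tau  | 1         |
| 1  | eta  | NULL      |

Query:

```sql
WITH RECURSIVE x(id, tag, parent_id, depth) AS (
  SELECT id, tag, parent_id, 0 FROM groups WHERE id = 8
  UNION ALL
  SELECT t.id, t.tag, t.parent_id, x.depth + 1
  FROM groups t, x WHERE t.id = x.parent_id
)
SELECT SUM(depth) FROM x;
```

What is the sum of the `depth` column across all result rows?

10

Base: id=8 (zeta), parent_id=7, depth 0.
Iteration 1: join on id=7 -> rho (id 7, parent_id=5, depth 1).
Iteration 2: join on id=5 -> mu (id 5, parent_id=3, depth 2).
Iteration 3: join on id=3 -> tau (id 3, parent_id=1, depth 3).
Iteration 4: join on id=1 -> eta (id 1, parent_id=NULL, depth 4).
Iteration 5: parent_id is NULL; no match; recursion stops.
SUM(depth) = 0 + 1 + 2 + 3 + 4 = 10.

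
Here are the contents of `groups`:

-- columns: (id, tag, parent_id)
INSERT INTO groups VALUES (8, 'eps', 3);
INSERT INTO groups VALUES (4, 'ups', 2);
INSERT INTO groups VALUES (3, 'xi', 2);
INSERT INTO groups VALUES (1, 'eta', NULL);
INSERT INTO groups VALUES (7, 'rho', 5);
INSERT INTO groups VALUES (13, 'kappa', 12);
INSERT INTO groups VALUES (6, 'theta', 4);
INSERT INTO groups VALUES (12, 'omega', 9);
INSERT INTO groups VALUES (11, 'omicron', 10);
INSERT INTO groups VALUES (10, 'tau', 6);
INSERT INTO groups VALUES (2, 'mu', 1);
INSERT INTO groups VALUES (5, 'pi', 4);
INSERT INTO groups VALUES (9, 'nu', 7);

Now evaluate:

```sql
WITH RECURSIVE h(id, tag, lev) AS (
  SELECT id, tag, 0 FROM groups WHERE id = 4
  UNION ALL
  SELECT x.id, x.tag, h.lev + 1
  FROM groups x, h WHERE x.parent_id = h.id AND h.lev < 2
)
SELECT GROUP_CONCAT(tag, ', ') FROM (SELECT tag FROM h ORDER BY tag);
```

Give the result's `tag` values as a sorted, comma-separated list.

Base: id=4 (ups) at lev 0.
Iteration 1: rows with parent_id in {4} -> pi (id 5, lev 1), theta (id 6, lev 1).
Iteration 2: rows with parent_id in {5,6} -> rho (id 7, lev 2), tau (id 10, lev 2).
Iteration 3: lev < 2 fails for all current rows; recursion stops.

pi, rho, tau, theta, ups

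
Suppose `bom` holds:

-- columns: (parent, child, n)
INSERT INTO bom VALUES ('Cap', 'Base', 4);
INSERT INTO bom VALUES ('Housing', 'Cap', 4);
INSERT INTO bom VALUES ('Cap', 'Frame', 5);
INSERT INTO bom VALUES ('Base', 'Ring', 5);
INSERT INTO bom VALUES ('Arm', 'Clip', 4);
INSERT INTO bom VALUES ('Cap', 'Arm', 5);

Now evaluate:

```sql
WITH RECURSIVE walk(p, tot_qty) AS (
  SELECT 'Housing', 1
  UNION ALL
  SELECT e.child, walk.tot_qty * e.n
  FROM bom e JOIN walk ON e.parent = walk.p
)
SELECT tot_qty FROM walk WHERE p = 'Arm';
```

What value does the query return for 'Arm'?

20

Base: (Housing, tot_qty=1).
Iteration 1: components of {Housing} -> Cap = 1*4 = 4.
Iteration 2: components of {Cap} -> Arm = 4*5 = 20, Base = 4*4 = 16, Frame = 4*5 = 20.
Iteration 3: components of {Arm,Base,Frame} -> Clip = 20*4 = 80, Ring = 16*5 = 80.
Iteration 4: no further components; recursion stops.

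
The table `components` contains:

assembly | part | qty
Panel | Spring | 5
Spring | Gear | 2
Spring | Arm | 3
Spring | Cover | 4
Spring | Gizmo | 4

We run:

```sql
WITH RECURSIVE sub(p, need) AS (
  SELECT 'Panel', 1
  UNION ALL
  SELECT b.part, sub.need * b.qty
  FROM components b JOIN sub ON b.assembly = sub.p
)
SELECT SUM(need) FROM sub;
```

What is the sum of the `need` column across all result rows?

Base: (Panel, need=1).
Iteration 1: components of {Panel} -> Spring = 1*5 = 5.
Iteration 2: components of {Spring} -> Arm = 5*3 = 15, Cover = 5*4 = 20, Gear = 5*2 = 10, Gizmo = 5*4 = 20.
Iteration 3: no further components; recursion stops.
SUM(need) = 1 + 5 + 20 + 15 + 10 + 20 = 71.

71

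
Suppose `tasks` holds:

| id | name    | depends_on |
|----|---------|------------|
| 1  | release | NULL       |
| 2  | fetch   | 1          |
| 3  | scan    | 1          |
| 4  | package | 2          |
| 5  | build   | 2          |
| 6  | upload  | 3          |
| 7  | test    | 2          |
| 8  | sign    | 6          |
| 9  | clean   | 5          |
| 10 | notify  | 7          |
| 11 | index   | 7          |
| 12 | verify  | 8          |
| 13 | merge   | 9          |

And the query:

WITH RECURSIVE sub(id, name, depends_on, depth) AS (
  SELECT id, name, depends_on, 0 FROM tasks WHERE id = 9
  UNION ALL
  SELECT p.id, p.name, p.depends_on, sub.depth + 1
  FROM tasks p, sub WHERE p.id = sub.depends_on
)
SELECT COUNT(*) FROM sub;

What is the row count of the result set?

Base: id=9 (clean), depends_on=5, depth 0.
Iteration 1: join on id=5 -> build (id 5, depends_on=2, depth 1).
Iteration 2: join on id=2 -> fetch (id 2, depends_on=1, depth 2).
Iteration 3: join on id=1 -> release (id 1, depends_on=NULL, depth 3).
Iteration 4: depends_on is NULL; no match; recursion stops.
Total rows emitted: 4.

4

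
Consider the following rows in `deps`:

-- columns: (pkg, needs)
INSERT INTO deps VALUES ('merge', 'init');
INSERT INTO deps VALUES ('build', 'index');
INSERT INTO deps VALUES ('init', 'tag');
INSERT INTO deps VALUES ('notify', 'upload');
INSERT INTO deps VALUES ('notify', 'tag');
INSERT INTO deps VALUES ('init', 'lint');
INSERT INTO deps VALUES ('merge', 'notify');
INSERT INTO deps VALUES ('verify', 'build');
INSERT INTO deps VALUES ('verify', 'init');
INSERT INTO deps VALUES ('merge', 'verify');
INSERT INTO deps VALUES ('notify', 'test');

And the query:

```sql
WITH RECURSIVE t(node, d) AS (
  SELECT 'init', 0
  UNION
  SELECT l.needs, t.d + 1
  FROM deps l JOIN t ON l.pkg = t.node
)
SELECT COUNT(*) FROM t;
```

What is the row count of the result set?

Base: (init, d=0).
Iteration 1: edges from {init} -> (lint, d=1), (tag, d=1).
Iteration 2: no outgoing edges from {lint,tag}; recursion stops.
Total rows emitted: 3.

3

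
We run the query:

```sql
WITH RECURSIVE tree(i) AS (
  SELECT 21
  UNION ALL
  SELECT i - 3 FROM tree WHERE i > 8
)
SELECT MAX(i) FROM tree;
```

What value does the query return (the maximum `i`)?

21

Base: i=21.
Iteration 1: 21 > 8 holds -> i = 21 - 3 = 18.
Iteration 2: 18 > 8 holds -> i = 18 - 3 = 15.
Iteration 3: 15 > 8 holds -> i = 15 - 3 = 12.
Iteration 4: 12 > 8 holds -> i = 12 - 3 = 9.
Iteration 5: 9 > 8 holds -> i = 9 - 3 = 6.
Iteration 6: 6 > 8 fails; recursion stops.
i values: 21, 18, 15, 12, 9, 6; the maximum is 21.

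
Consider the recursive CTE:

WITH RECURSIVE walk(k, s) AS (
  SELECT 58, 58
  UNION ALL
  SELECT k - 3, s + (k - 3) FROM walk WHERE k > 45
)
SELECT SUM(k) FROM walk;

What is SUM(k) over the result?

Base: k=58, s=58.
Iteration 1: 58 > 45 holds -> k = 58 - 3 = 55, s = 58 + 55 = 113.
Iteration 2: 55 > 45 holds -> k = 55 - 3 = 52, s = 113 + 52 = 165.
Iteration 3: 52 > 45 holds -> k = 52 - 3 = 49, s = 165 + 49 = 214.
Iteration 4: 49 > 45 holds -> k = 49 - 3 = 46, s = 214 + 46 = 260.
Iteration 5: 46 > 45 holds -> k = 46 - 3 = 43, s = 260 + 43 = 303.
Iteration 6: 43 > 45 fails; recursion stops.
SUM(k) = 58 + 55 + 52 + 49 + 46 + 43 = 303.

303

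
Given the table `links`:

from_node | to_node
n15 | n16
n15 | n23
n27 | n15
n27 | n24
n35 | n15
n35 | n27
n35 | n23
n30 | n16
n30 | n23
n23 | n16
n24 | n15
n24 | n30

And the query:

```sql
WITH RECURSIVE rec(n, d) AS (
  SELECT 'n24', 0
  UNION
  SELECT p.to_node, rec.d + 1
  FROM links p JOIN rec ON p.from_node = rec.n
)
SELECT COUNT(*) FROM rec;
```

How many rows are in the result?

Base: (n24, d=0).
Iteration 1: edges from {n24} -> (n15, d=1), (n30, d=1).
Iteration 2: edges from {n15,n30} -> (n16, d=2), (n23, d=2). [UNION drops 2 duplicate row(s)]
Iteration 3: edges from {n16,n23} -> (n16, d=3).
Iteration 4: no outgoing edges from {n16}; recursion stops.
Total rows emitted: 6.

6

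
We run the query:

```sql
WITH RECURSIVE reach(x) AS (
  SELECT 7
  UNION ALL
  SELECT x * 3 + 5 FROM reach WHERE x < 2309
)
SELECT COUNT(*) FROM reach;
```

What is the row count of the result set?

Base: x=7.
Iteration 1: 7 < 2309 holds -> x = 7 * 3 + 5 = 26.
Iteration 2: 26 < 2309 holds -> x = 26 * 3 + 5 = 83.
Iteration 3: 83 < 2309 holds -> x = 83 * 3 + 5 = 254.
Iteration 4: 254 < 2309 holds -> x = 254 * 3 + 5 = 767.
Iteration 5: 767 < 2309 holds -> x = 767 * 3 + 5 = 2306.
Iteration 6: 2306 < 2309 holds -> x = 2306 * 3 + 5 = 6923.
Iteration 7: 6923 < 2309 fails; recursion stops.
Total rows emitted: 7.

7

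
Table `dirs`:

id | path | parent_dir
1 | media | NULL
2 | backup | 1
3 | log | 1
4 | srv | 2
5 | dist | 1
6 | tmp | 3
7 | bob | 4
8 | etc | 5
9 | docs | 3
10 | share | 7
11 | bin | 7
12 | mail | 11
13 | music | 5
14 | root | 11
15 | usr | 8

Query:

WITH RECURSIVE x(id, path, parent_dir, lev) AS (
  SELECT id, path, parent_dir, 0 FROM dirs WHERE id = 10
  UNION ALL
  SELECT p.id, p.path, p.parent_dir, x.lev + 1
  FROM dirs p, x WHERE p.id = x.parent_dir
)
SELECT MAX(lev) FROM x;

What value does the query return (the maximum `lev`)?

Base: id=10 (share), parent_dir=7, lev 0.
Iteration 1: join on id=7 -> bob (id 7, parent_dir=4, lev 1).
Iteration 2: join on id=4 -> srv (id 4, parent_dir=2, lev 2).
Iteration 3: join on id=2 -> backup (id 2, parent_dir=1, lev 3).
Iteration 4: join on id=1 -> media (id 1, parent_dir=NULL, lev 4).
Iteration 5: parent_dir is NULL; no match; recursion stops.
lev values: 0, 1, 2, 3, 4; the maximum is 4.

4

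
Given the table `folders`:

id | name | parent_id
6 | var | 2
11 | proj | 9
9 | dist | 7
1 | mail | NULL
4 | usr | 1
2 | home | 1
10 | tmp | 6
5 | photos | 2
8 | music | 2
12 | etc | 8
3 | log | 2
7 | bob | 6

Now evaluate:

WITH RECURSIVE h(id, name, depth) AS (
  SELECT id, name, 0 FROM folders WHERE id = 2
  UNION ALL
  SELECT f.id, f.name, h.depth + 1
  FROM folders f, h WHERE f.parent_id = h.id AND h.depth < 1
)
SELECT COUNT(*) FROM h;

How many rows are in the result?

5

Base: id=2 (home) at depth 0.
Iteration 1: rows with parent_id in {2} -> log (id 3, depth 1), photos (id 5, depth 1), var (id 6, depth 1), music (id 8, depth 1).
Iteration 2: depth < 1 fails for all current rows; recursion stops.
Total rows emitted: 5.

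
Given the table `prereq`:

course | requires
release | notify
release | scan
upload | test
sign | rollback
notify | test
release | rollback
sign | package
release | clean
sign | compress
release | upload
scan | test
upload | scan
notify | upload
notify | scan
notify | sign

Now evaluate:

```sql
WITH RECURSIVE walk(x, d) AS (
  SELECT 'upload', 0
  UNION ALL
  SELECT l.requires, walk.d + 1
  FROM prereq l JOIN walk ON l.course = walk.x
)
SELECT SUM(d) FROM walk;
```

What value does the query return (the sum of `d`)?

Base: (upload, d=0).
Iteration 1: edges from {upload} -> (scan, d=1), (test, d=1).
Iteration 2: edges from {scan,test} -> (test, d=2).
Iteration 3: no outgoing edges from {test}; recursion stops.
SUM(d) = 0 + 1 + 1 + 2 = 4.

4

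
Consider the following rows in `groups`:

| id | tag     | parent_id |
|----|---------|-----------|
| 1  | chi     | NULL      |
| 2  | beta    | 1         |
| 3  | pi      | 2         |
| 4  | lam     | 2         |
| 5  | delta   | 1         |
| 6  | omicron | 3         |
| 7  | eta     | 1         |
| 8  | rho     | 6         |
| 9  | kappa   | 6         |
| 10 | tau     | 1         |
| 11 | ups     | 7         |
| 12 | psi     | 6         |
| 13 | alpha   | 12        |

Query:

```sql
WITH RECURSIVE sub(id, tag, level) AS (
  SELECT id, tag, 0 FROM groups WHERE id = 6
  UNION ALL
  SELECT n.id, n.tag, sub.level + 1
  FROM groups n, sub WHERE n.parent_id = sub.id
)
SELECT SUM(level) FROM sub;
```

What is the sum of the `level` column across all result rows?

Base: id=6 (omicron) at level 0.
Iteration 1: rows with parent_id in {6} -> rho (id 8, level 1), kappa (id 9, level 1), psi (id 12, level 1).
Iteration 2: rows with parent_id in {8,9,12} -> alpha (id 13, level 2).
Iteration 3: no rows with parent_id in {13}; recursion stops.
SUM(level) = 0 + 1 + 1 + 1 + 2 = 5.

5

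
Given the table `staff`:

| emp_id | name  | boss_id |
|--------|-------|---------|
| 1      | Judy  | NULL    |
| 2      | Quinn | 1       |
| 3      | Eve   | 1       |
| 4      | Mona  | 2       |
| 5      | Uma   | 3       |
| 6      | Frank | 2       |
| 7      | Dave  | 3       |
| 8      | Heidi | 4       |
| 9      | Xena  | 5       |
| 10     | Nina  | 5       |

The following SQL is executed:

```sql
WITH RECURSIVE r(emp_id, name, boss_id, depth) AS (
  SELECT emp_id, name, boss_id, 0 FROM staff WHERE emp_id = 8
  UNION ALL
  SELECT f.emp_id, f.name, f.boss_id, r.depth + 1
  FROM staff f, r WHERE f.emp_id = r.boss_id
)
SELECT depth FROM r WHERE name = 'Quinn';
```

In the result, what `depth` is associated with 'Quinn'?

2

Base: emp_id=8 (Heidi), boss_id=4, depth 0.
Iteration 1: join on emp_id=4 -> Mona (id 4, boss_id=2, depth 1).
Iteration 2: join on emp_id=2 -> Quinn (id 2, boss_id=1, depth 2).
Iteration 3: join on emp_id=1 -> Judy (id 1, boss_id=NULL, depth 3).
Iteration 4: boss_id is NULL; no match; recursion stops.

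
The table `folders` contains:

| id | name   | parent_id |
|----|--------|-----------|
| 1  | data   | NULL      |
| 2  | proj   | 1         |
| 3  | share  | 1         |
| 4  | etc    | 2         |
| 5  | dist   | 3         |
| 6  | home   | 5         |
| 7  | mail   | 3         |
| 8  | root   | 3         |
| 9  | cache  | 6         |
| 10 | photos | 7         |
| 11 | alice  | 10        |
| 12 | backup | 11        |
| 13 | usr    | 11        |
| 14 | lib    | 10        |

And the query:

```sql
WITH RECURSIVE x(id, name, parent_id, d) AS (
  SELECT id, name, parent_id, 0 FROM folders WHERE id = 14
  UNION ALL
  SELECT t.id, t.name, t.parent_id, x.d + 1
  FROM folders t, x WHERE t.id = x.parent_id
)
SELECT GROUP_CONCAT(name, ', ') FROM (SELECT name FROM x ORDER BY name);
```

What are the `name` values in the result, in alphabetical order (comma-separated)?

Base: id=14 (lib), parent_id=10, d 0.
Iteration 1: join on id=10 -> photos (id 10, parent_id=7, d 1).
Iteration 2: join on id=7 -> mail (id 7, parent_id=3, d 2).
Iteration 3: join on id=3 -> share (id 3, parent_id=1, d 3).
Iteration 4: join on id=1 -> data (id 1, parent_id=NULL, d 4).
Iteration 5: parent_id is NULL; no match; recursion stops.

data, lib, mail, photos, share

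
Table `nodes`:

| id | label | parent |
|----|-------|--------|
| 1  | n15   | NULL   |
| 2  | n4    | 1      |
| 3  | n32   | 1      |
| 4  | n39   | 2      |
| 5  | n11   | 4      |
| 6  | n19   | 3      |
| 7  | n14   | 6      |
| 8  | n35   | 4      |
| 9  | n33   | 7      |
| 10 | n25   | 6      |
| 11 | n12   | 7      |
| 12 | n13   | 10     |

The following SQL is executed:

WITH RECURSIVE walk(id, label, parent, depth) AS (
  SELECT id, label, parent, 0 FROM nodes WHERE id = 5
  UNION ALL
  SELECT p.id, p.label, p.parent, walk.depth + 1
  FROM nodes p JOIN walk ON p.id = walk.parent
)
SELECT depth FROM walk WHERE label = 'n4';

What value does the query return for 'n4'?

2

Base: id=5 (n11), parent=4, depth 0.
Iteration 1: join on id=4 -> n39 (id 4, parent=2, depth 1).
Iteration 2: join on id=2 -> n4 (id 2, parent=1, depth 2).
Iteration 3: join on id=1 -> n15 (id 1, parent=NULL, depth 3).
Iteration 4: parent is NULL; no match; recursion stops.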